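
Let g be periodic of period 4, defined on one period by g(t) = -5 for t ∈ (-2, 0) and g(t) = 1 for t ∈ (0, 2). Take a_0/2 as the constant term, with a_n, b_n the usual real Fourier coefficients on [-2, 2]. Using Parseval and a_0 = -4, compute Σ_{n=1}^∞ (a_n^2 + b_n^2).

Parseval: a_0^2/2 + Σ_{n≥1} (a_n^2+b_n^2) = 1/2 ∫_{-2}^{2} g(t)^2 dt = 26.
Subtract a_0^2/2 = 8: Σ (a_n^2+b_n^2) = 18.

18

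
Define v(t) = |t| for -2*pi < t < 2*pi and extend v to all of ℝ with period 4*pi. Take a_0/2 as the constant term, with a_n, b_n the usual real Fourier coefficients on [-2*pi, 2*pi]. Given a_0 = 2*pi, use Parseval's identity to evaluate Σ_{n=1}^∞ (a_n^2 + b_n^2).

Parseval: a_0^2/2 + Σ_{n≥1} (a_n^2+b_n^2) = (1/(2*pi)) ∫_{-2*pi}^{2*pi} v(t)^2 dt = 8*pi**2/3.
Subtract a_0^2/2 = 2*pi**2: Σ (a_n^2+b_n^2) = 2*pi**2/3.

2*pi**2/3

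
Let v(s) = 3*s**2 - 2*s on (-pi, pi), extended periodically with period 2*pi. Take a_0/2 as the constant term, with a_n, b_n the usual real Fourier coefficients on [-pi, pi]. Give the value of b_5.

b_5 = 1/pi ∫_{-pi}^{pi} v(s) sin(5*s) ds.
Integrating by parts twice (tabular method), an antiderivative of (3*s**2 - 2*s) sin(5*s) is -3*s**2*cos(5*s)/5 + 6*s*sin(5*s)/25 + 2*s*cos(5*s)/5 - 2*sin(5*s)/25 + 6*cos(5*s)/125; evaluating from -pi to pi: ∫_{-pi}^{pi} (3*s**2 - 2*s) sin(5*s) ds = (-2*pi/5 - 6/125 + 3*pi**2/5) - (-6/125 + 2*pi/5 + 3*pi**2/5) = -4*pi/5.
Hence b_5 = (1/pi)·(-4*pi/5) = -4/5.

-4/5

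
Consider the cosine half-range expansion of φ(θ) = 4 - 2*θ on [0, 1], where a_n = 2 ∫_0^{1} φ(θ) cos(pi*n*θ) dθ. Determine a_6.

0

a_6 = 2 ∫_0^{1} (4 - 2*θ) cos(6*pi*θ) dθ.
Integrating by parts (boundary term plus one more integral), an antiderivative of (4 - 2*θ) cos(6*pi*θ) is -θ*sin(6*pi*θ)/(3*pi) + 2*sin(6*pi*θ)/(3*pi) - cos(6*pi*θ)/(18*pi**2); evaluating from 0 to 1: ∫_{0}^{1} (4 - 2*θ) cos(6*pi*θ) dθ = (-1/(18*pi**2)) - (-1/(18*pi**2)) = 0.
Hence a_6 = 2·(0) = 0.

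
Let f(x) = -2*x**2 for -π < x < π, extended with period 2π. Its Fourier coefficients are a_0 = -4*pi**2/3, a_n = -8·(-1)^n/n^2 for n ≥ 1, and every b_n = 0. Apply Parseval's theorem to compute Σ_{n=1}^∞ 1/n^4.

pi**4/90

Parseval: a_0^2/2 + Σ a_n^2 = (1/π) ∫_{-π}^{π} f(x)^2 dx = 8*pi**4/5.
Subtract a_0^2/2 = 8*pi**4/9: Σ a_n^2 = 32*pi**4/45.
Since a_n^2 = 64/n^4, Σ 1/n^4 = pi**4/90.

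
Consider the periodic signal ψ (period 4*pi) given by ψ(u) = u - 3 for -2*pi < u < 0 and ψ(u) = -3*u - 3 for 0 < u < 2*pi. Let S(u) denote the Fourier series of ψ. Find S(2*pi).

At u = 2*pi the one-sided limits are ψ(2*pi^-) = -6*pi - 3 and ψ(2*pi^+) = -2*pi - 3.
By Dirichlet's theorem the series converges to their average, [(-6*pi - 3) + (-2*pi - 3)]/2 = -4*pi - 3.

-4*pi - 3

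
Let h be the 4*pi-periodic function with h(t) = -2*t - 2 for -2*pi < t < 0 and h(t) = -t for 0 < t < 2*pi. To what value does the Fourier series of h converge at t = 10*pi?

t = 10*pi differs from t = 2*pi by 2 full period(s), and the series is 4*pi-periodic.
At t = 2*pi the one-sided limits are h(2*pi^-) = -2*pi and h(2*pi^+) = -2 + 4*pi.
By Dirichlet's theorem the series converges to their average, [(-2*pi) + (-2 + 4*pi)]/2 = -1 + pi.

-1 + pi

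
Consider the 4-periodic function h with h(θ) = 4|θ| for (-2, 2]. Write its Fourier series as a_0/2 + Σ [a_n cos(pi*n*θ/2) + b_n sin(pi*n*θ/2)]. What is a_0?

8

a_0 = 1/2 ∫_{-2}^{2} h(θ) dθ = 1/2 · (16) = 8.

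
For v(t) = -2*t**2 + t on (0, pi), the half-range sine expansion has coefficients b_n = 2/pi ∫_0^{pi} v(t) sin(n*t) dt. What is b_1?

b_1 = 2/pi ∫_0^{pi} (-2*t**2 + t) sin(t) dt.
Integrating by parts twice (tabular method), an antiderivative of (-2*t**2 + t) sin(t) is 2*t**2*cos(t) - 4*t*sin(t) - t*cos(t) + sin(t) - 4*cos(t); evaluating from 0 to pi: ∫_{0}^{pi} (-2*t**2 + t) sin(t) dt = (-2*pi**2 + pi + 4) - (-4) = -2*pi**2 + pi + 8.
Hence b_1 = (2/pi)·(-2*pi**2 + pi + 8) = -4*pi + 2 + 16/pi.

-4*pi + 2 + 16/pi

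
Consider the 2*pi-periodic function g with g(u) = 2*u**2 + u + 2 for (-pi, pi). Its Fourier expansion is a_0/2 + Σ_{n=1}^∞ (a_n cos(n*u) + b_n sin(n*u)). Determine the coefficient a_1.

a_1 = 1/pi ∫_{-pi}^{pi} g(u) cos(u) du.
Integrating by parts twice (tabular method), an antiderivative of (2*u**2 + u + 2) cos(u) is 2*u**2*sin(u) + u*sin(u) + 4*u*cos(u) - 2*sin(u) + cos(u); evaluating from -pi to pi: ∫_{-pi}^{pi} (2*u**2 + u + 2) cos(u) du = (-4*pi - 1) - (-1 + 4*pi) = -8*pi.
Hence a_1 = (1/pi)·(-8*pi) = -8.

-8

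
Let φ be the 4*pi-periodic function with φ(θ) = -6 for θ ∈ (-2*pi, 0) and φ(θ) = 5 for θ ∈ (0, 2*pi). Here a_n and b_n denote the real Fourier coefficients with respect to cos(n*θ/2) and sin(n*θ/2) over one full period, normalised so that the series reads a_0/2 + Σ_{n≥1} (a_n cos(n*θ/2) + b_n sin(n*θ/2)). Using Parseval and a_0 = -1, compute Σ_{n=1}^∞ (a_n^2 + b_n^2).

121/2

Parseval: a_0^2/2 + Σ_{n≥1} (a_n^2+b_n^2) = (1/(2*pi)) ∫_{-2*pi}^{2*pi} φ(θ)^2 dθ = 61.
Subtract a_0^2/2 = 1/2: Σ (a_n^2+b_n^2) = 121/2.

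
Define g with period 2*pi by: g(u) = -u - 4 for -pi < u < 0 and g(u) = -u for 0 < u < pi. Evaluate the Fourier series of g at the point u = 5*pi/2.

-pi/2

u = 5*pi/2 differs from u = pi/2 by 1 full period(s), and the series is 2*pi-periodic.
g is continuous at u = pi/2 with value -pi/2, so the series converges to -pi/2 there.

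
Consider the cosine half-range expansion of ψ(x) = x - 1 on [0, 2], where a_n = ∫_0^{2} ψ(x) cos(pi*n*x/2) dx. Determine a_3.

-8/(9*pi**2)

a_3 = ∫_0^{2} (x - 1) cos(3*pi*x/2) dx.
Integrating by parts (boundary term plus one more integral), an antiderivative of (x - 1) cos(3*pi*x/2) is 2*x*sin(3*pi*x/2)/(3*pi) - 2*sin(3*pi*x/2)/(3*pi) + 4*cos(3*pi*x/2)/(9*pi**2); evaluating from 0 to 2: ∫_{0}^{2} (x - 1) cos(3*pi*x/2) dx = (-4/(9*pi**2)) - (4/(9*pi**2)) = -8/(9*pi**2).
Hence a_3 = -8/(9*pi**2).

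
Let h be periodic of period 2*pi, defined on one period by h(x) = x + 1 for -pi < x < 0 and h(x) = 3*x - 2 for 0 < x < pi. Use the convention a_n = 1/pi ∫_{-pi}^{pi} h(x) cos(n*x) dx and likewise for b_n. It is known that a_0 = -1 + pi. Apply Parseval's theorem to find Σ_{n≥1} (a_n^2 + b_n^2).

-6*pi + 9/2 + 17*pi**2/6

Parseval: a_0^2/2 + Σ_{n≥1} (a_n^2+b_n^2) = 1/pi ∫_{-pi}^{pi} h(x)^2 dx = -7*pi + 5 + 10*pi**2/3.
Subtract a_0^2/2 = (1 - pi)**2/2: Σ (a_n^2+b_n^2) = -6*pi + 9/2 + 17*pi**2/6.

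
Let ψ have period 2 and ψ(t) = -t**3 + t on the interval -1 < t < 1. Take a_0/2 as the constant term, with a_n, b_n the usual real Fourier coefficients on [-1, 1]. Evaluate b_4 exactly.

b_4 = ∫_{-1}^{1} ψ(t) sin(4*pi*t) dt.
ψ is odd and sin(4*pi*t) is odd, so the integrand is even and b_4 = 2 ∫_0^{1} ψ(t) sin(4*pi*t) dt.
Integrating by parts three times (tabular method), an antiderivative of (-t**3 + t) sin(4*pi*t) is t**3*cos(4*pi*t)/(4*pi) - 3*t**2*sin(4*pi*t)/(16*pi**2) - t*cos(4*pi*t)/(4*pi) - 3*t*cos(4*pi*t)/(32*pi**3) + 3*sin(4*pi*t)/(128*pi**4) + sin(4*pi*t)/(16*pi**2); evaluating from 0 to 1: ∫_{0}^{1} (-t**3 + t) sin(4*pi*t) dt = (-3/(32*pi**3)) - (0) = -3/(32*pi**3).
Hence b_4 = 2·(-3/(32*pi**3)) = -3/(16*pi**3).

-3/(16*pi**3)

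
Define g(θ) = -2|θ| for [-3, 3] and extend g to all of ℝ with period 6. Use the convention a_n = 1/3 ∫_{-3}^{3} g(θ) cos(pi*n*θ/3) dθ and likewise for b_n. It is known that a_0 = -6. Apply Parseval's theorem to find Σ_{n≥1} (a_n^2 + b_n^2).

6

Parseval: a_0^2/2 + Σ_{n≥1} (a_n^2+b_n^2) = 1/3 ∫_{-3}^{3} g(θ)^2 dθ = 24.
Subtract a_0^2/2 = 18: Σ (a_n^2+b_n^2) = 6.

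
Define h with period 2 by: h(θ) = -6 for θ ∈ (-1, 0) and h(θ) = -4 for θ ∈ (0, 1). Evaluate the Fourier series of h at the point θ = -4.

θ = -4 differs from θ = 0 by -2 full period(s), and the series is 2-periodic.
At θ = 0 the one-sided limits are h(0^-) = -6 and h(0^+) = -4.
By Dirichlet's theorem the series converges to their average, [(-6) + (-4)]/2 = -5.

-5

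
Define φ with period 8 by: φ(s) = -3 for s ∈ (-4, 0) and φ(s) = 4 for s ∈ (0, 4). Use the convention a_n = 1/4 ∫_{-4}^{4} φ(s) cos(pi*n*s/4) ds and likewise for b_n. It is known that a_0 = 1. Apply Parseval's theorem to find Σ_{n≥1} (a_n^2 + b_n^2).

Parseval: a_0^2/2 + Σ_{n≥1} (a_n^2+b_n^2) = 1/4 ∫_{-4}^{4} φ(s)^2 ds = 25.
Subtract a_0^2/2 = 1/2: Σ (a_n^2+b_n^2) = 49/2.

49/2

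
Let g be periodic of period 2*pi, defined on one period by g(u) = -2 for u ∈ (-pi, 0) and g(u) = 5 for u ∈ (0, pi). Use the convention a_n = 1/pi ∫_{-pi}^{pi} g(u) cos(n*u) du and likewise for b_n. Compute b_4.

b_4 = 1/pi ∫_{-pi}^{pi} g(u) sin(4*u) du.
Split the integral at the breakpoints.
Directly, an antiderivative of (-2) sin(4*u) is cos(4*u)/2; evaluating from -pi to 0: ∫_{-pi}^{0} (-2) sin(4*u) du = (1/2) - (1/2) = 0.
Directly, an antiderivative of (5) sin(4*u) is -5*cos(4*u)/4; evaluating from 0 to pi: ∫_{0}^{pi} (5) sin(4*u) du = (-5/4) - (-5/4) = 0.
Summing the pieces and multiplying by (1/pi) gives b_4 = 0.

0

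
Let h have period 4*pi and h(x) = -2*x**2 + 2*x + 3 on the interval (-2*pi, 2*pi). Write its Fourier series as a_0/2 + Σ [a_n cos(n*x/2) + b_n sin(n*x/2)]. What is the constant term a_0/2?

a_0 = (1/(2*pi)) ∫_{-2*pi}^{2*pi} h(x) dx = (1/(2*pi)) · (-32*pi**3/3 + 12*pi) = 6 - 16*pi**2/3.
So the constant term a_0/2 = 3 - 8*pi**2/3.

3 - 8*pi**2/3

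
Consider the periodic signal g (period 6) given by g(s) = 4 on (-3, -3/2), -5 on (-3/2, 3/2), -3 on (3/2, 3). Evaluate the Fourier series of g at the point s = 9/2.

s = 9/2 differs from s = -3/2 by 1 full period(s), and the series is 6-periodic.
At s = -3/2 the one-sided limits are g(-3/2^-) = 4 and g(-3/2^+) = -5.
By Dirichlet's theorem the series converges to their average, [(4) + (-5)]/2 = -1/2.

-1/2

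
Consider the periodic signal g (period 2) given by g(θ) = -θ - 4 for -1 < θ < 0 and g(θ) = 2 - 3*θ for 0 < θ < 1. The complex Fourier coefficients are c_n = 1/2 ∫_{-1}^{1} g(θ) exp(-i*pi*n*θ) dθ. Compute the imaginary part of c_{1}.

Since g is real-valued, Im(c_{1}) = -1/2 ∫_{-1}^{1} g(θ) sin(pi*θ) dθ = -b_{1}/2.
Split the integral at the breakpoints.
Integrating by parts (boundary term plus one more integral), an antiderivative of (-θ - 4) sin(pi*θ) is θ*cos(pi*θ)/pi - sin(pi*θ)/pi**2 + 4*cos(pi*θ)/pi; evaluating from -1 to 0: ∫_{-1}^{0} (-θ - 4) sin(pi*θ) dθ = (4/pi) - (-3/pi) = 7/pi.
Integrating by parts (boundary term plus one more integral), an antiderivative of (2 - 3*θ) sin(pi*θ) is 3*θ*cos(pi*θ)/pi - 3*sin(pi*θ)/pi**2 - 2*cos(pi*θ)/pi; evaluating from 0 to 1: ∫_{0}^{1} (2 - 3*θ) sin(pi*θ) dθ = (-1/pi) - (-2/pi) = 1/pi.
So ∫_{-1}^{1} g(θ) sin(pi*θ) dθ = 8/pi.
Hence Im(c_{1}) = (-1/2)·(8/pi) = -4/pi.

-4/pi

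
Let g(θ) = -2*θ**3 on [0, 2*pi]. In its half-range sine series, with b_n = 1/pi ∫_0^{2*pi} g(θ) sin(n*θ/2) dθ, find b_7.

192/343 - 32*pi**2/7

b_7 = 1/pi ∫_0^{2*pi} (-2*θ**3) sin(7*θ/2) dθ.
Integrating by parts three times (tabular method), an antiderivative of (-2*θ**3) sin(7*θ/2) is 4*θ**3*cos(7*θ/2)/7 - 24*θ**2*sin(7*θ/2)/49 - 96*θ*cos(7*θ/2)/343 + 192*sin(7*θ/2)/2401; evaluating from 0 to 2*pi: ∫_{0}^{2*pi} (-2*θ**3) sin(7*θ/2) dθ = (32*pi*(6 - 49*pi**2)/343) - (0) = 32*pi*(6 - 49*pi**2)/343.
Hence b_7 = (1/pi)·(32*pi*(6 - 49*pi**2)/343) = 192/343 - 32*pi**2/7.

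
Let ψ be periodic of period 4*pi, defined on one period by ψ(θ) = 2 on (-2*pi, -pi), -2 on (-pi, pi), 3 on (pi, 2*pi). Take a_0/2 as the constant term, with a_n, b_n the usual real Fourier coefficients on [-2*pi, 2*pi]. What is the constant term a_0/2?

a_0 = (1/(2*pi)) ∫_{-2*pi}^{2*pi} ψ(θ) dθ = (1/(2*pi)) · (pi) = 1/2.
So the constant term a_0/2 = 1/4.

1/4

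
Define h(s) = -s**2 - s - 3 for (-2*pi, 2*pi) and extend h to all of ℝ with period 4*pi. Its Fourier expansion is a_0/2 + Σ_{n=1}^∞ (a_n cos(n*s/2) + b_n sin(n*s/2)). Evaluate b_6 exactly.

2/3

b_6 = (1/(2*pi)) ∫_{-2*pi}^{2*pi} h(s) sin(3*s) ds.
Integrating by parts twice (tabular method), an antiderivative of (-s**2 - s - 3) sin(3*s) is s**2*cos(3*s)/3 - 2*s*sin(3*s)/9 + s*cos(3*s)/3 - sin(3*s)/9 + 25*cos(3*s)/27; evaluating from -2*pi to 2*pi: ∫_{-2*pi}^{2*pi} (-s**2 - s - 3) sin(3*s) ds = (25/27 + 2*pi/3 + 4*pi**2/3) - (-2*pi/3 + 25/27 + 4*pi**2/3) = 4*pi/3.
Hence b_6 = (1/(2*pi))·(4*pi/3) = 2/3.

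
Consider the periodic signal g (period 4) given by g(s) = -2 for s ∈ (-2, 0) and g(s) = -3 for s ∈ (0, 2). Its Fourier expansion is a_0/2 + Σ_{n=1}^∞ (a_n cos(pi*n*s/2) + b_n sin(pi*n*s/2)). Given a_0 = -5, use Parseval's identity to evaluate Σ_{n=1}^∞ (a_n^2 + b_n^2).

1/2

Parseval: a_0^2/2 + Σ_{n≥1} (a_n^2+b_n^2) = 1/2 ∫_{-2}^{2} g(s)^2 ds = 13.
Subtract a_0^2/2 = 25/2: Σ (a_n^2+b_n^2) = 1/2.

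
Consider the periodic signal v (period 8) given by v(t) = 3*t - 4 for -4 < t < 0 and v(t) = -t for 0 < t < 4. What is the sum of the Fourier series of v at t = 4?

-10

At t = 4 the one-sided limits are v(4^-) = -4 and v(4^+) = -16.
By Dirichlet's theorem the series converges to their average, [(-4) + (-16)]/2 = -10.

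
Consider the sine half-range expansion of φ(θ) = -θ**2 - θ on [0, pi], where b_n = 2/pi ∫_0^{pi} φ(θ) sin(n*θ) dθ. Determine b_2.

b_2 = 2/pi ∫_0^{pi} (-θ**2 - θ) sin(2*θ) dθ.
Integrating by parts twice (tabular method), an antiderivative of (-θ**2 - θ) sin(2*θ) is θ**2*cos(2*θ)/2 - θ*sin(2*θ)/2 + θ*cos(2*θ)/2 - sin(2*θ)/4 - cos(2*θ)/4; evaluating from 0 to pi: ∫_{0}^{pi} (-θ**2 - θ) sin(2*θ) dθ = (-1/4 + pi/2 + pi**2/2) - (-1/4) = pi*(1 + pi)/2.
Hence b_2 = (2/pi)·(pi*(1 + pi)/2) = 1 + pi.

1 + pi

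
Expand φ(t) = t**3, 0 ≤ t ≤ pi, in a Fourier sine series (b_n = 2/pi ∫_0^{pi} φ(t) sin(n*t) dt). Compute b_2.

3/2 - pi**2

b_2 = 2/pi ∫_0^{pi} (t**3) sin(2*t) dt.
Integrating by parts three times (tabular method), an antiderivative of (t**3) sin(2*t) is -t**3*cos(2*t)/2 + 3*t**2*sin(2*t)/4 + 3*t*cos(2*t)/4 - 3*sin(2*t)/8; evaluating from 0 to pi: ∫_{0}^{pi} (t**3) sin(2*t) dt = (pi*(3 - 2*pi**2)/4) - (0) = pi*(3 - 2*pi**2)/4.
Hence b_2 = (2/pi)·(pi*(3 - 2*pi**2)/4) = 3/2 - pi**2.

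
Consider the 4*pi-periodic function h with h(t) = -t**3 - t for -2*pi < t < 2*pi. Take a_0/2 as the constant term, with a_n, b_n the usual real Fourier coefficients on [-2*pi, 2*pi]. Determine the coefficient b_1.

b_1 = (1/(2*pi)) ∫_{-2*pi}^{2*pi} h(t) sin(t/2) dt.
h is odd and sin(t/2) is odd, so the integrand is even and b_1 = 1/pi ∫_0^{2*pi} h(t) sin(t/2) dt.
Integrating by parts three times (tabular method), an antiderivative of (-t**3 - t) sin(t/2) is 2*t**3*cos(t/2) - 12*t**2*sin(t/2) - 46*t*cos(t/2) + 92*sin(t/2); evaluating from 0 to 2*pi: ∫_{0}^{2*pi} (-t**3 - t) sin(t/2) dt = (-16*pi**3 + 92*pi) - (0) = -16*pi**3 + 92*pi.
Hence b_1 = (1/pi)·(-16*pi**3 + 92*pi) = 92 - 16*pi**2.

92 - 16*pi**2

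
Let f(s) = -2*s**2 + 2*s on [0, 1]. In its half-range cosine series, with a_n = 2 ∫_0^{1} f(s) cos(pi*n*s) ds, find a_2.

-2/pi**2

a_2 = 2 ∫_0^{1} (-2*s**2 + 2*s) cos(2*pi*s) ds.
Integrating by parts twice (tabular method), an antiderivative of (-2*s**2 + 2*s) cos(2*pi*s) is -s**2*sin(2*pi*s)/pi + s*sin(2*pi*s)/pi - s*cos(2*pi*s)/pi**2 + sin(2*pi*s)/(2*pi**3) + cos(2*pi*s)/(2*pi**2); evaluating from 0 to 1: ∫_{0}^{1} (-2*s**2 + 2*s) cos(2*pi*s) ds = (-1/(2*pi**2)) - (1/(2*pi**2)) = -1/pi**2.
Hence a_2 = 2·(-1/pi**2) = -2/pi**2.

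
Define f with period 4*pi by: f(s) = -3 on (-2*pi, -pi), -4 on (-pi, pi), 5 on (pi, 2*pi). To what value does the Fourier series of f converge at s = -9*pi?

s = -9*pi differs from s = -pi by -2 full period(s), and the series is 4*pi-periodic.
At s = -pi the one-sided limits are f(-pi^-) = -3 and f(-pi^+) = -4.
By Dirichlet's theorem the series converges to their average, [(-3) + (-4)]/2 = -7/2.

-7/2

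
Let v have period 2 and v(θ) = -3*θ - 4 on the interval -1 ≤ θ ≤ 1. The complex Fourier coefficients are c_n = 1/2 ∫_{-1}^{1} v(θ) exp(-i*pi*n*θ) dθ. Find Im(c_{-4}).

Since v is real-valued, Im(c_{-4}) = -1/2 ∫_{-1}^{1} v(θ) sin(-4*pi*θ) dθ = b_{4}/2.
Integrating by parts (boundary term plus one more integral), an antiderivative of (-3*θ - 4) sin(-4*pi*θ) is -3*θ*cos(4*pi*θ)/(4*pi) + 3*sin(4*pi*θ)/(16*pi**2) - cos(4*pi*θ)/pi; evaluating from -1 to 1: ∫_{-1}^{1} (-3*θ - 4) sin(-4*pi*θ) dθ = (-7/(4*pi)) - (-1/(4*pi)) = -3/(2*pi).
Hence Im(c_{-4}) = (-1/2)·(-3/(2*pi)) = 3/(4*pi).

3/(4*pi)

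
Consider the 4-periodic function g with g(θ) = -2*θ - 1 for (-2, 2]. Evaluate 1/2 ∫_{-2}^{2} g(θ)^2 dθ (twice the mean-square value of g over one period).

1/2 ∫_{-2}^{2} g(θ)^2 dθ = 1/2 · (76/3) = 38/3.

38/3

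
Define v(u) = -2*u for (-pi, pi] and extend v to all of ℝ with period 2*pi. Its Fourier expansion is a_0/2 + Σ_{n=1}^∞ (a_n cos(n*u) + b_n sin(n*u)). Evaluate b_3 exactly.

b_3 = 1/pi ∫_{-pi}^{pi} v(u) sin(3*u) du.
v is odd and sin(3*u) is odd, so the integrand is even and b_3 = 2/pi ∫_0^{pi} v(u) sin(3*u) du.
Integrating by parts (boundary term plus one more integral), an antiderivative of (-2*u) sin(3*u) is 2*u*cos(3*u)/3 - 2*sin(3*u)/9; evaluating from 0 to pi: ∫_{0}^{pi} (-2*u) sin(3*u) du = (-2*pi/3) - (0) = -2*pi/3.
Hence b_3 = (2/pi)·(-2*pi/3) = -4/3.

-4/3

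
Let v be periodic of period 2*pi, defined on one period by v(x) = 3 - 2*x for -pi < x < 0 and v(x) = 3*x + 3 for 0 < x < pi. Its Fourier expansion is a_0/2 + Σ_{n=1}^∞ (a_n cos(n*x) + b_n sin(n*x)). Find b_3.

b_3 = 1/pi ∫_{-pi}^{pi} v(x) sin(3*x) dx.
Split the integral at the breakpoints.
Integrating by parts (boundary term plus one more integral), an antiderivative of (3 - 2*x) sin(3*x) is 2*x*cos(3*x)/3 - 2*sin(3*x)/9 - cos(3*x); evaluating from -pi to 0: ∫_{-pi}^{0} (3 - 2*x) sin(3*x) dx = (-1) - (1 + 2*pi/3) = -2*pi/3 - 2.
Integrating by parts (boundary term plus one more integral), an antiderivative of (3*x + 3) sin(3*x) is -x*cos(3*x) + sin(3*x)/3 - cos(3*x); evaluating from 0 to pi: ∫_{0}^{pi} (3*x + 3) sin(3*x) dx = (1 + pi) - (-1) = 2 + pi.
Summing the pieces and multiplying by (1/pi) gives b_3 = 1/3.

1/3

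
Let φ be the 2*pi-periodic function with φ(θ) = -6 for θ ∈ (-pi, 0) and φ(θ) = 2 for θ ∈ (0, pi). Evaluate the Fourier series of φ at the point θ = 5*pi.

-2

θ = 5*pi differs from θ = pi by 2 full period(s), and the series is 2*pi-periodic.
At θ = pi the one-sided limits are φ(pi^-) = 2 and φ(pi^+) = -6.
By Dirichlet's theorem the series converges to their average, [(2) + (-6)]/2 = -2.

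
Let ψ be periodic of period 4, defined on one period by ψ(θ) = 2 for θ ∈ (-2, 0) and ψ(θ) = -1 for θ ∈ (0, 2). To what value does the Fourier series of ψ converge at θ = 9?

θ = 9 differs from θ = 1 by 2 full period(s), and the series is 4-periodic.
ψ is continuous at θ = 1 with value -1, so the series converges to -1 there.

-1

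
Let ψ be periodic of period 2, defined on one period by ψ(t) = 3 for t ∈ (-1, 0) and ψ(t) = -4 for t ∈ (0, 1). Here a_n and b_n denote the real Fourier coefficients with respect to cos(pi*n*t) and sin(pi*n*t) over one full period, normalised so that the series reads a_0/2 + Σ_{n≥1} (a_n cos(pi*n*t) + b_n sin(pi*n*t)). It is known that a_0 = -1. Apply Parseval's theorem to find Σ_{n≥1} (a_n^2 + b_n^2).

Parseval: a_0^2/2 + Σ_{n≥1} (a_n^2+b_n^2) = ∫_{-1}^{1} ψ(t)^2 dt = 25.
Subtract a_0^2/2 = 1/2: Σ (a_n^2+b_n^2) = 49/2.

49/2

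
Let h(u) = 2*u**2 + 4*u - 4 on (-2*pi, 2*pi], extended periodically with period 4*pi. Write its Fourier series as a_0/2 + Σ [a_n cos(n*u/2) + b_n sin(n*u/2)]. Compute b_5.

b_5 = (1/(2*pi)) ∫_{-2*pi}^{2*pi} h(u) sin(5*u/2) du.
Integrating by parts twice (tabular method), an antiderivative of (2*u**2 + 4*u - 4) sin(5*u/2) is -4*u**2*cos(5*u/2)/5 + 16*u*sin(5*u/2)/25 - 8*u*cos(5*u/2)/5 + 16*sin(5*u/2)/25 + 232*cos(5*u/2)/125; evaluating from -2*pi to 2*pi: ∫_{-2*pi}^{2*pi} (2*u**2 + 4*u - 4) sin(5*u/2) du = (-232/125 + 16*pi/5 + 16*pi**2/5) - (-16*pi/5 - 232/125 + 16*pi**2/5) = 32*pi/5.
Hence b_5 = (1/(2*pi))·(32*pi/5) = 16/5.

16/5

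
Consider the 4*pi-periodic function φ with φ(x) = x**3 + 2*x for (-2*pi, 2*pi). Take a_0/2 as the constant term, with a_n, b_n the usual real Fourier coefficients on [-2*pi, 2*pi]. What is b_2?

8 - 8*pi**2

b_2 = (1/(2*pi)) ∫_{-2*pi}^{2*pi} φ(x) sin(x) dx.
φ is odd and sin(x) is odd, so the integrand is even and b_2 = 1/pi ∫_0^{2*pi} φ(x) sin(x) dx.
Integrating by parts three times (tabular method), an antiderivative of (x**3 + 2*x) sin(x) is -x**3*cos(x) + 3*x**2*sin(x) + 4*x*cos(x) - 4*sin(x); evaluating from 0 to 2*pi: ∫_{0}^{2*pi} (x**3 + 2*x) sin(x) dx = (8*pi*(1 - pi**2)) - (0) = 8*pi*(1 - pi**2).
Hence b_2 = (1/pi)·(8*pi*(1 - pi**2)) = 8 - 8*pi**2.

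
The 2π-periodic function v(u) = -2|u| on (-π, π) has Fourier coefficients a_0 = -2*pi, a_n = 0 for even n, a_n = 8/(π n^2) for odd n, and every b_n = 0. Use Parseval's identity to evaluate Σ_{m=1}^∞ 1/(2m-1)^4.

Parseval: a_0^2/2 + Σ a_n^2 = (1/π) ∫_{-π}^{π} v(u)^2 du = 8*pi**2/3.
Subtract a_0^2/2 = 2*pi**2: Σ a_n^2 = 2*pi**2/3.
Only odd n contribute, with a_n^2 = 64/(π^2 n^4), so Σ_{m≥1} 1/(2m-1)^4 = π^2·(2*pi**2/3)/64 = pi**4/96.

pi**4/96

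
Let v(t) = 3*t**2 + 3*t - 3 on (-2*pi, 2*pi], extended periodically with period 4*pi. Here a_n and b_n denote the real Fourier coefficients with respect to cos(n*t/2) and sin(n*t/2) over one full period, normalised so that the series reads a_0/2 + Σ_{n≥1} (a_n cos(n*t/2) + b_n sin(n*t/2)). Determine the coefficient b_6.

b_6 = (1/(2*pi)) ∫_{-2*pi}^{2*pi} v(t) sin(3*t) dt.
Integrating by parts twice (tabular method), an antiderivative of (3*t**2 + 3*t - 3) sin(3*t) is -t**2*cos(3*t) + 2*t*sin(3*t)/3 - t*cos(3*t) + sin(3*t)/3 + 11*cos(3*t)/9; evaluating from -2*pi to 2*pi: ∫_{-2*pi}^{2*pi} (3*t**2 + 3*t - 3) sin(3*t) dt = (-4*pi**2 - 2*pi + 11/9) - (-4*pi**2 + 11/9 + 2*pi) = -4*pi.
Hence b_6 = (1/(2*pi))·(-4*pi) = -2.

-2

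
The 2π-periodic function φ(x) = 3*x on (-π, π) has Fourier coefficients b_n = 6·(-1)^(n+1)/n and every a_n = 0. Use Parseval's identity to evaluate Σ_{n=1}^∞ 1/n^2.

pi**2/6

Parseval: Σ b_n^2 = (1/π) ∫_{-π}^{π} φ(x)^2 dx = 6*pi**2.
Σ b_n^2 = Σ 36/n^2, so Σ 1/n^2 = (6*pi**2)/36 = pi**2/6.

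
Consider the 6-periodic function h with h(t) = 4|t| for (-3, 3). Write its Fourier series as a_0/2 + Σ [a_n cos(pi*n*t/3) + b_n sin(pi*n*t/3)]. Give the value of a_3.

a_3 = 1/3 ∫_{-3}^{3} h(t) cos(pi*t) dt.
h is even and cos(pi*t) is even, so the integrand is even and a_3 = 2/3 ∫_0^{3} h(t) cos(pi*t) dt.
Integrating by parts (boundary term plus one more integral), an antiderivative of (4*t) cos(pi*t) is 4*t*sin(pi*t)/pi + 4*cos(pi*t)/pi**2; evaluating from 0 to 3: ∫_{0}^{3} (4*t) cos(pi*t) dt = (-4/pi**2) - (4/pi**2) = -8/pi**2.
Hence a_3 = (2/3)·(-8/pi**2) = -16/(3*pi**2).

-16/(3*pi**2)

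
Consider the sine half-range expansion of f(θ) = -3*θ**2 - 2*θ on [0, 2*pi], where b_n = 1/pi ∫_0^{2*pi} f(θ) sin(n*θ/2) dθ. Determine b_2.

4 + 12*pi

b_2 = 1/pi ∫_0^{2*pi} (-3*θ**2 - 2*θ) sin(θ) dθ.
Integrating by parts twice (tabular method), an antiderivative of (-3*θ**2 - 2*θ) sin(θ) is 3*θ**2*cos(θ) - 6*θ*sin(θ) + 2*θ*cos(θ) - 2*sin(θ) - 6*cos(θ); evaluating from 0 to 2*pi: ∫_{0}^{2*pi} (-3*θ**2 - 2*θ) sin(θ) dθ = (-6 + 4*pi + 12*pi**2) - (-6) = 4*pi*(1 + 3*pi).
Hence b_2 = (1/pi)·(4*pi*(1 + 3*pi)) = 4 + 12*pi.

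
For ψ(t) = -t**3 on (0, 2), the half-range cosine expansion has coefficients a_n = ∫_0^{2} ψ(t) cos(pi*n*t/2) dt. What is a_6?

a_6 = ∫_0^{2} (-t**3) cos(3*pi*t) dt.
Integrating by parts three times (tabular method), an antiderivative of (-t**3) cos(3*pi*t) is -t**3*sin(3*pi*t)/(3*pi) - t**2*cos(3*pi*t)/(3*pi**2) + 2*t*sin(3*pi*t)/(9*pi**3) + 2*cos(3*pi*t)/(27*pi**4); evaluating from 0 to 2: ∫_{0}^{2} (-t**3) cos(3*pi*t) dt = (2*(1 - 18*pi**2)/(27*pi**4)) - (2/(27*pi**4)) = -4/(3*pi**2).
Hence a_6 = -4/(3*pi**2).

-4/(3*pi**2)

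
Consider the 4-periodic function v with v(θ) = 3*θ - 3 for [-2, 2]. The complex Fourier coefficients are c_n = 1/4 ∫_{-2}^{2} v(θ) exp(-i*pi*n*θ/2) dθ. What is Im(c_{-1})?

Since v is real-valued, Im(c_{-1}) = -1/4 ∫_{-2}^{2} v(θ) sin(-pi*θ/2) dθ = b_{1}/2.
Integrating by parts (boundary term plus one more integral), an antiderivative of (3*θ - 3) sin(-pi*θ/2) is 6*θ*cos(pi*θ/2)/pi - 12*sin(pi*θ/2)/pi**2 - 6*cos(pi*θ/2)/pi; evaluating from -2 to 2: ∫_{-2}^{2} (3*θ - 3) sin(-pi*θ/2) dθ = (-6/pi) - (18/pi) = -24/pi.
Hence Im(c_{-1}) = (-1/4)·(-24/pi) = 6/pi.

6/pi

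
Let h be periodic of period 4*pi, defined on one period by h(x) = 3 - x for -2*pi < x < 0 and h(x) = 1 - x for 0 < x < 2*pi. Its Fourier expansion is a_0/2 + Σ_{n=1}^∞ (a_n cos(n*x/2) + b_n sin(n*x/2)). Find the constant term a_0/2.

a_0 = (1/(2*pi)) ∫_{-2*pi}^{2*pi} h(x) dx = (1/(2*pi)) · (8*pi) = 4.
So the constant term a_0/2 = 2.

2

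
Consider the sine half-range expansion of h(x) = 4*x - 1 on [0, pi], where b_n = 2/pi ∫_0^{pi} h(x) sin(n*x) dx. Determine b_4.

-2

b_4 = 2/pi ∫_0^{pi} (4*x - 1) sin(4*x) dx.
Integrating by parts (boundary term plus one more integral), an antiderivative of (4*x - 1) sin(4*x) is -x*cos(4*x) + sin(4*x)/4 + cos(4*x)/4; evaluating from 0 to pi: ∫_{0}^{pi} (4*x - 1) sin(4*x) dx = (1/4 - pi) - (1/4) = -pi.
Hence b_4 = (2/pi)·(-pi) = -2.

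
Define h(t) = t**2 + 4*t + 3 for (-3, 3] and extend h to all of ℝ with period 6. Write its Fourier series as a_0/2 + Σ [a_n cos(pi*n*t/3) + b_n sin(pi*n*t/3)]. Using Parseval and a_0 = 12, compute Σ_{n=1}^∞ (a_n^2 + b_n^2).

552/5

Parseval: a_0^2/2 + Σ_{n≥1} (a_n^2+b_n^2) = 1/3 ∫_{-3}^{3} h(t)^2 dt = 912/5.
Subtract a_0^2/2 = 72: Σ (a_n^2+b_n^2) = 552/5.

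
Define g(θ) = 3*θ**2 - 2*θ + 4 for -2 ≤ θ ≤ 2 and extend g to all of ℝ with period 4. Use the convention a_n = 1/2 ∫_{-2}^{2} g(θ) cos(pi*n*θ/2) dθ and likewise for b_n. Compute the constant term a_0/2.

a_0 = 1/2 ∫_{-2}^{2} g(θ) dθ = 1/2 · (32) = 16.
So the constant term a_0/2 = 8.

8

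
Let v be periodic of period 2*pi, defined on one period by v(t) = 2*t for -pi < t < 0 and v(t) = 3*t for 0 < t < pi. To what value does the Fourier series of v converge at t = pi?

At t = pi the one-sided limits are v(pi^-) = 3*pi and v(pi^+) = -2*pi.
By Dirichlet's theorem the series converges to their average, [(3*pi) + (-2*pi)]/2 = pi/2.

pi/2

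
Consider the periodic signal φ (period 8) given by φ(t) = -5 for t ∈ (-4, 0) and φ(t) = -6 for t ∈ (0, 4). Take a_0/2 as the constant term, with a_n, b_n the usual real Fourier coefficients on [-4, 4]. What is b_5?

b_5 = 1/4 ∫_{-4}^{4} φ(t) sin(5*pi*t/4) dt.
Split the integral at the breakpoints.
Directly, an antiderivative of (-5) sin(5*pi*t/4) is 4*cos(5*pi*t/4)/pi; evaluating from -4 to 0: ∫_{-4}^{0} (-5) sin(5*pi*t/4) dt = (4/pi) - (-4/pi) = 8/pi.
Directly, an antiderivative of (-6) sin(5*pi*t/4) is 24*cos(5*pi*t/4)/(5*pi); evaluating from 0 to 4: ∫_{0}^{4} (-6) sin(5*pi*t/4) dt = (-24/(5*pi)) - (24/(5*pi)) = -48/(5*pi).
Summing the pieces and multiplying by (1/4) gives b_5 = -2/(5*pi).

-2/(5*pi)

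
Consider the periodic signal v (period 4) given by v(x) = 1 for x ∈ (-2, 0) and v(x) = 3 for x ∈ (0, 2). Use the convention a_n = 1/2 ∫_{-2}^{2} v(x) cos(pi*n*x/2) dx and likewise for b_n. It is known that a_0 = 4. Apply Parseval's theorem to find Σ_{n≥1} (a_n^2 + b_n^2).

2

Parseval: a_0^2/2 + Σ_{n≥1} (a_n^2+b_n^2) = 1/2 ∫_{-2}^{2} v(x)^2 dx = 10.
Subtract a_0^2/2 = 8: Σ (a_n^2+b_n^2) = 2.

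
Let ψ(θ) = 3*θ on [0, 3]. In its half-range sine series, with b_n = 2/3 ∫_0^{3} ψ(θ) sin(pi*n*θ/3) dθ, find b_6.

-3/pi

b_6 = 2/3 ∫_0^{3} (3*θ) sin(2*pi*θ) dθ.
Integrating by parts (boundary term plus one more integral), an antiderivative of (3*θ) sin(2*pi*θ) is -3*θ*cos(2*pi*θ)/(2*pi) + 3*sin(2*pi*θ)/(4*pi**2); evaluating from 0 to 3: ∫_{0}^{3} (3*θ) sin(2*pi*θ) dθ = (-9/(2*pi)) - (0) = -9/(2*pi).
Hence b_6 = (2/3)·(-9/(2*pi)) = -3/pi.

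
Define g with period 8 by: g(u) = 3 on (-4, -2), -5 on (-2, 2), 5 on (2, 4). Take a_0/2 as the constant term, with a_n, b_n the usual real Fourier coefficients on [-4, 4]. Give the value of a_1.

a_1 = 1/4 ∫_{-4}^{4} g(u) cos(pi*u/4) du.
Split the integral at the breakpoints.
Directly, an antiderivative of (3) cos(pi*u/4) is 12*sin(pi*u/4)/pi; evaluating from -4 to -2: ∫_{-4}^{-2} (3) cos(pi*u/4) du = (-12/pi) - (0) = -12/pi.
Directly, an antiderivative of (-5) cos(pi*u/4) is -20*sin(pi*u/4)/pi; evaluating from -2 to 2: ∫_{-2}^{2} (-5) cos(pi*u/4) du = (-20/pi) - (20/pi) = -40/pi.
Directly, an antiderivative of (5) cos(pi*u/4) is 20*sin(pi*u/4)/pi; evaluating from 2 to 4: ∫_{2}^{4} (5) cos(pi*u/4) du = (0) - (20/pi) = -20/pi.
Summing the pieces and multiplying by (1/4) gives a_1 = -18/pi.

-18/pi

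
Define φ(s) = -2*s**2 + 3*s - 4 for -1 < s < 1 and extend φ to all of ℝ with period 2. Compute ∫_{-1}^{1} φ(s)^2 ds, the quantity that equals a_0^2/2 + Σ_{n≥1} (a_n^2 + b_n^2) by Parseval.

754/15

∫_{-1}^{1} φ(s)^2 ds = 754/15.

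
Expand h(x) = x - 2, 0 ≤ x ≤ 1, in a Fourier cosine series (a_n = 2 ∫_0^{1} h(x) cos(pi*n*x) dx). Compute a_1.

-4/pi**2

a_1 = 2 ∫_0^{1} (x - 2) cos(pi*x) dx.
Integrating by parts (boundary term plus one more integral), an antiderivative of (x - 2) cos(pi*x) is x*sin(pi*x)/pi - 2*sin(pi*x)/pi + cos(pi*x)/pi**2; evaluating from 0 to 1: ∫_{0}^{1} (x - 2) cos(pi*x) dx = (-1/pi**2) - (pi**(-2)) = -2/pi**2.
Hence a_1 = 2·(-2/pi**2) = -4/pi**2.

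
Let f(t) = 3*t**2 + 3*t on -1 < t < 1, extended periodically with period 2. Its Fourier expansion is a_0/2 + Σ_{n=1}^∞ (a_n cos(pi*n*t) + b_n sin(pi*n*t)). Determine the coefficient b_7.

b_7 = ∫_{-1}^{1} f(t) sin(7*pi*t) dt.
Integrating by parts twice (tabular method), an antiderivative of (3*t**2 + 3*t) sin(7*pi*t) is -3*t**2*cos(7*pi*t)/(7*pi) + 6*t*sin(7*pi*t)/(49*pi**2) - 3*t*cos(7*pi*t)/(7*pi) + 3*sin(7*pi*t)/(49*pi**2) + 6*cos(7*pi*t)/(343*pi**3); evaluating from -1 to 1: ∫_{-1}^{1} (3*t**2 + 3*t) sin(7*pi*t) dt = (6*(-1 + 49*pi**2)/(343*pi**3)) - (-6/(343*pi**3)) = 6/(7*pi).
Hence b_7 = 6/(7*pi).

6/(7*pi)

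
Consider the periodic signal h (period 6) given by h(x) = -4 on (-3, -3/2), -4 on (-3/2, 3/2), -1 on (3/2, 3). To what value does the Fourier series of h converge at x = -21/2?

-5/2

x = -21/2 differs from x = 3/2 by -2 full period(s), and the series is 6-periodic.
At x = 3/2 the one-sided limits are h(3/2^-) = -4 and h(3/2^+) = -1.
By Dirichlet's theorem the series converges to their average, [(-4) + (-1)]/2 = -5/2.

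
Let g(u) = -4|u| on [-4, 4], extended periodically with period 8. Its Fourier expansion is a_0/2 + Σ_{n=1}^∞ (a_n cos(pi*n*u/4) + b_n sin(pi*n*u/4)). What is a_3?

a_3 = 1/4 ∫_{-4}^{4} g(u) cos(3*pi*u/4) du.
g is even and cos(3*pi*u/4) is even, so the integrand is even and a_3 = 1/2 ∫_0^{4} g(u) cos(3*pi*u/4) du.
Integrating by parts (boundary term plus one more integral), an antiderivative of (-4*u) cos(3*pi*u/4) is -16*u*sin(3*pi*u/4)/(3*pi) - 64*cos(3*pi*u/4)/(9*pi**2); evaluating from 0 to 4: ∫_{0}^{4} (-4*u) cos(3*pi*u/4) du = (64/(9*pi**2)) - (-64/(9*pi**2)) = 128/(9*pi**2).
Hence a_3 = (1/2)·(128/(9*pi**2)) = 64/(9*pi**2).

64/(9*pi**2)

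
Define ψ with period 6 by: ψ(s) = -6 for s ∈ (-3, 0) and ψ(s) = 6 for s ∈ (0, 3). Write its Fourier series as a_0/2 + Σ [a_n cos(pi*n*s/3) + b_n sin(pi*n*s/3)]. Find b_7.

24/(7*pi)

b_7 = 1/3 ∫_{-3}^{3} ψ(s) sin(7*pi*s/3) ds.
ψ is odd and sin(7*pi*s/3) is odd, so the integrand is even and b_7 = 2/3 ∫_0^{3} ψ(s) sin(7*pi*s/3) ds.
Directly, an antiderivative of (6) sin(7*pi*s/3) is -18*cos(7*pi*s/3)/(7*pi); evaluating from 0 to 3: ∫_{0}^{3} (6) sin(7*pi*s/3) ds = (18/(7*pi)) - (-18/(7*pi)) = 36/(7*pi).
Hence b_7 = (2/3)·(36/(7*pi)) = 24/(7*pi).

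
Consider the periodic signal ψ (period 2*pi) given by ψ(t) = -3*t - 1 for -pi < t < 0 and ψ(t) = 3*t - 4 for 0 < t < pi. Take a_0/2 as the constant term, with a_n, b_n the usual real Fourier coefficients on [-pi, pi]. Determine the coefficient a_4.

0

a_4 = 1/pi ∫_{-pi}^{pi} ψ(t) cos(4*t) dt.
Split the integral at the breakpoints.
Integrating by parts (boundary term plus one more integral), an antiderivative of (-3*t - 1) cos(4*t) is -3*t*sin(4*t)/4 - sin(4*t)/4 - 3*cos(4*t)/16; evaluating from -pi to 0: ∫_{-pi}^{0} (-3*t - 1) cos(4*t) dt = (-3/16) - (-3/16) = 0.
Integrating by parts (boundary term plus one more integral), an antiderivative of (3*t - 4) cos(4*t) is 3*t*sin(4*t)/4 - sin(4*t) + 3*cos(4*t)/16; evaluating from 0 to pi: ∫_{0}^{pi} (3*t - 4) cos(4*t) dt = (3/16) - (3/16) = 0.
Summing the pieces and multiplying by (1/pi) gives a_4 = 0.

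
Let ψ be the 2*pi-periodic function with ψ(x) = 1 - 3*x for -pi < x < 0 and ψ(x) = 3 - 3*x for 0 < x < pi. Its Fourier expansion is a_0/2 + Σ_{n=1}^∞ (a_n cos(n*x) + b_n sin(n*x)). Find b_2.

3

b_2 = 1/pi ∫_{-pi}^{pi} ψ(x) sin(2*x) dx.
Split the integral at the breakpoints.
Integrating by parts (boundary term plus one more integral), an antiderivative of (1 - 3*x) sin(2*x) is 3*x*cos(2*x)/2 - 3*sin(2*x)/4 - cos(2*x)/2; evaluating from -pi to 0: ∫_{-pi}^{0} (1 - 3*x) sin(2*x) dx = (-1/2) - (-3*pi/2 - 1/2) = 3*pi/2.
Integrating by parts (boundary term plus one more integral), an antiderivative of (3 - 3*x) sin(2*x) is 3*x*cos(2*x)/2 - 3*sin(2*x)/4 - 3*cos(2*x)/2; evaluating from 0 to pi: ∫_{0}^{pi} (3 - 3*x) sin(2*x) dx = (-3/2 + 3*pi/2) - (-3/2) = 3*pi/2.
Summing the pieces and multiplying by (1/pi) gives b_2 = 3.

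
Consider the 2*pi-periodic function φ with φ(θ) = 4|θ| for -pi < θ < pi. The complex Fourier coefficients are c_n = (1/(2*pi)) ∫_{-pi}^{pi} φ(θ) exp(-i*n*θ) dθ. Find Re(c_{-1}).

-8/pi

Since φ is real-valued, Re(c_{-1}) = (1/(2*pi)) ∫_{-pi}^{pi} φ(θ) cos(-θ) dθ = a_{1}/2.
φ is even and cos(-θ) is even, so the integrand is even: ∫_{-pi}^{pi} φ(θ) cos(-θ) dθ = 2∫_0^{pi} φ(θ) cos(-θ) dθ.
Integrating by parts (boundary term plus one more integral), an antiderivative of (4*θ) cos(-θ) is 4*θ*sin(θ) + 4*cos(θ); evaluating from 0 to pi: ∫_{0}^{pi} (4*θ) cos(-θ) dθ = (-4) - (4) = -8.
So ∫_{-pi}^{pi} φ(θ) cos(-θ) dθ = -16.
Hence Re(c_{-1}) = (1/(2*pi))·(-16) = -8/pi.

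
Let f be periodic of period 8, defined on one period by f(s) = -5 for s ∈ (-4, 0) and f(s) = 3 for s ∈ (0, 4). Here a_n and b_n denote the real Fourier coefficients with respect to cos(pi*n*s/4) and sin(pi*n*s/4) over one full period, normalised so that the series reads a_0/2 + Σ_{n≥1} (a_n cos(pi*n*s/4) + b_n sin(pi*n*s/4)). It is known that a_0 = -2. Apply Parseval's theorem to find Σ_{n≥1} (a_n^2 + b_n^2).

Parseval: a_0^2/2 + Σ_{n≥1} (a_n^2+b_n^2) = 1/4 ∫_{-4}^{4} f(s)^2 ds = 34.
Subtract a_0^2/2 = 2: Σ (a_n^2+b_n^2) = 32.

32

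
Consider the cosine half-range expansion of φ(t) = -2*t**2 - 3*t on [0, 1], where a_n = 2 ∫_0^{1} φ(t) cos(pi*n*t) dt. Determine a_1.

20/pi**2

a_1 = 2 ∫_0^{1} (-2*t**2 - 3*t) cos(pi*t) dt.
Integrating by parts twice (tabular method), an antiderivative of (-2*t**2 - 3*t) cos(pi*t) is -2*t**2*sin(pi*t)/pi - 3*t*sin(pi*t)/pi - 4*t*cos(pi*t)/pi**2 + 4*sin(pi*t)/pi**3 - 3*cos(pi*t)/pi**2; evaluating from 0 to 1: ∫_{0}^{1} (-2*t**2 - 3*t) cos(pi*t) dt = (7/pi**2) - (-3/pi**2) = 10/pi**2.
Hence a_1 = 2·(10/pi**2) = 20/pi**2.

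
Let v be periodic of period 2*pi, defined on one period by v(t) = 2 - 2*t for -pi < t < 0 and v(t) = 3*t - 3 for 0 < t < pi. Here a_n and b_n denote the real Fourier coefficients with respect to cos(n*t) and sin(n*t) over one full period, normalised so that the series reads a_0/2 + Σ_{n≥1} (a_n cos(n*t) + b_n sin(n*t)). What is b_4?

-1/4

b_4 = 1/pi ∫_{-pi}^{pi} v(t) sin(4*t) dt.
Split the integral at the breakpoints.
Integrating by parts (boundary term plus one more integral), an antiderivative of (2 - 2*t) sin(4*t) is t*cos(4*t)/2 - sin(4*t)/8 - cos(4*t)/2; evaluating from -pi to 0: ∫_{-pi}^{0} (2 - 2*t) sin(4*t) dt = (-1/2) - (-pi/2 - 1/2) = pi/2.
Integrating by parts (boundary term plus one more integral), an antiderivative of (3*t - 3) sin(4*t) is -3*t*cos(4*t)/4 + 3*sin(4*t)/16 + 3*cos(4*t)/4; evaluating from 0 to pi: ∫_{0}^{pi} (3*t - 3) sin(4*t) dt = (3/4 - 3*pi/4) - (3/4) = -3*pi/4.
Summing the pieces and multiplying by (1/pi) gives b_4 = -1/4.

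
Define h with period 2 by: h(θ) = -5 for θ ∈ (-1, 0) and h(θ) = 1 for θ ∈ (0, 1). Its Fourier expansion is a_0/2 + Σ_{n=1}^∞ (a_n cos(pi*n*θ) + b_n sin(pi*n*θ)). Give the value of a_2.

a_2 = ∫_{-1}^{1} h(θ) cos(2*pi*θ) dθ.
Split the integral at the breakpoints.
Directly, an antiderivative of (-5) cos(2*pi*θ) is -5*sin(2*pi*θ)/(2*pi); evaluating from -1 to 0: ∫_{-1}^{0} (-5) cos(2*pi*θ) dθ = (0) - (0) = 0.
Directly, an antiderivative of (1) cos(2*pi*θ) is sin(2*pi*θ)/(2*pi); evaluating from 0 to 1: ∫_{0}^{1} (1) cos(2*pi*θ) dθ = (0) - (0) = 0.
Summing the pieces gives a_2 = 0.

0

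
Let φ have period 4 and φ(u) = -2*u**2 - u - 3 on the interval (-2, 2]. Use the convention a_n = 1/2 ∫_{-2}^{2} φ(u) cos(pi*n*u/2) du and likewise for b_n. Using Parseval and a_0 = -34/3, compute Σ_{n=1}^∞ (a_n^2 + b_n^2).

632/45

Parseval: a_0^2/2 + Σ_{n≥1} (a_n^2+b_n^2) = 1/2 ∫_{-2}^{2} φ(u)^2 du = 1174/15.
Subtract a_0^2/2 = 578/9: Σ (a_n^2+b_n^2) = 632/45.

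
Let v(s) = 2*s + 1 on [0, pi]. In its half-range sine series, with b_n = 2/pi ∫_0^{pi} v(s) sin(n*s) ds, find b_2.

-2

b_2 = 2/pi ∫_0^{pi} (2*s + 1) sin(2*s) ds.
Integrating by parts (boundary term plus one more integral), an antiderivative of (2*s + 1) sin(2*s) is -s*cos(2*s) + sin(2*s)/2 - cos(2*s)/2; evaluating from 0 to pi: ∫_{0}^{pi} (2*s + 1) sin(2*s) ds = (-pi - 1/2) - (-1/2) = -pi.
Hence b_2 = (2/pi)·(-pi) = -2.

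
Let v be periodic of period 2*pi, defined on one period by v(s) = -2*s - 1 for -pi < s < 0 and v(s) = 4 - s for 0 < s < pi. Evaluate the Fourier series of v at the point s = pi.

At s = pi the one-sided limits are v(pi^-) = 4 - pi and v(pi^+) = -1 + 2*pi.
By Dirichlet's theorem the series converges to their average, [(4 - pi) + (-1 + 2*pi)]/2 = 3/2 + pi/2.

3/2 + pi/2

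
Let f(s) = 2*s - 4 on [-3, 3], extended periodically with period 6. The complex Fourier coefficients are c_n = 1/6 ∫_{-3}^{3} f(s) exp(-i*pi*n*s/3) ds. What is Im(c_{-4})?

-3/(2*pi)

Since f is real-valued, Im(c_{-4}) = -1/6 ∫_{-3}^{3} f(s) sin(-4*pi*s/3) ds = b_{4}/2.
Integrating by parts (boundary term plus one more integral), an antiderivative of (2*s - 4) sin(-4*pi*s/3) is 3*s*cos(4*pi*s/3)/(2*pi) - 9*sin(4*pi*s/3)/(8*pi**2) - 3*cos(4*pi*s/3)/pi; evaluating from -3 to 3: ∫_{-3}^{3} (2*s - 4) sin(-4*pi*s/3) ds = (3/(2*pi)) - (-15/(2*pi)) = 9/pi.
Hence Im(c_{-4}) = (-1/6)·(9/pi) = -3/(2*pi).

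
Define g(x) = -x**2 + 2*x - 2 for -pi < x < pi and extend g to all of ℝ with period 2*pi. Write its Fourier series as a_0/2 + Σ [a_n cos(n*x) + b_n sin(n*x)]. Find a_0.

a_0 = 1/pi ∫_{-pi}^{pi} g(x) dx = 1/pi · (-2*pi*(6 + pi**2)/3) = -2*pi**2/3 - 4.

-2*pi**2/3 - 4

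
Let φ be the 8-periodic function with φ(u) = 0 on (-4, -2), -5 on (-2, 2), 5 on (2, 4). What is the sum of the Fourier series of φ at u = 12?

u = 12 differs from u = -4 by 2 full period(s), and the series is 8-periodic.
At u = -4 the one-sided limits are φ(-4^-) = 5 and φ(-4^+) = 0.
By Dirichlet's theorem the series converges to their average, [(5) + (0)]/2 = 5/2.

5/2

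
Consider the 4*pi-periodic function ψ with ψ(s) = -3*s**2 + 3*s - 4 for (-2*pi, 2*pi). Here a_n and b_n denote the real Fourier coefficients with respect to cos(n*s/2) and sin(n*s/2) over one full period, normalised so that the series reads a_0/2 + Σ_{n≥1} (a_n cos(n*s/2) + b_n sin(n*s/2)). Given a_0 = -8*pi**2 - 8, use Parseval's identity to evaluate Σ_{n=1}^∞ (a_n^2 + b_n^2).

pi**2*(24 + 128*pi**2/5)

Parseval: a_0^2/2 + Σ_{n≥1} (a_n^2+b_n^2) = (1/(2*pi)) ∫_{-2*pi}^{2*pi} ψ(s)^2 ds = 32 + 88*pi**2 + 288*pi**4/5.
Subtract a_0^2/2 = 32*(1 + pi**2)**2: Σ (a_n^2+b_n^2) = pi**2*(24 + 128*pi**2/5).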